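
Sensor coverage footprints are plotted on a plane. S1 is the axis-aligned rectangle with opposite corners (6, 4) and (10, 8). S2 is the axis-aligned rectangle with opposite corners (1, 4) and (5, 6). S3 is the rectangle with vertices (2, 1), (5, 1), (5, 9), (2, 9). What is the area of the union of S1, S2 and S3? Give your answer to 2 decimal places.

42.00

By inclusion–exclusion:
Individual areas: |S1| = 16, |S2| = 8, |S3| = 24.
|S1∩S2| = 0 (no overlap).
|S1∩S3| = 0 (no overlap).
|S2∩S3|: x∈[2,5], y∈[4,6] → 3·2 = 6.
|S1∩S2∩S3| = 0.
|S1 ∪ S2 ∪ S3| = 48 − 6 + 0 = 42.00.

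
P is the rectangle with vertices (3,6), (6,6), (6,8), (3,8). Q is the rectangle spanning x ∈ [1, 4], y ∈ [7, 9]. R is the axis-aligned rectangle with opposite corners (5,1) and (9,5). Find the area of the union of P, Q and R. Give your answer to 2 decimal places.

27.00

By inclusion–exclusion:
Individual areas: |P| = 6, |Q| = 6, |R| = 16.
|P∩Q|: x∈[3,4], y∈[7,8] → 1·1 = 1.
|P∩R| = 0 (no overlap).
|Q∩R| = 0 (no overlap).
|P∩Q∩R| = 0.
|P ∪ Q ∪ R| = 28 − 1 + 0 = 27.00.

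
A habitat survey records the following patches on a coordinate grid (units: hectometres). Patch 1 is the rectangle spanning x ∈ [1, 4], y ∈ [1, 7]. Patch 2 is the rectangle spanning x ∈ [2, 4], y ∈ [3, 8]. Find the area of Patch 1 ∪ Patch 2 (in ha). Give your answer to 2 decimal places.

20.00

By inclusion–exclusion:
Individual areas: |Patch 1| = 18, |Patch 2| = 10.
|Patch 1∩Patch 2|: x∈[2,4], y∈[3,7] → 2·4 = 8.
|Patch 1 ∪ Patch 2| = 28 − 8 = 20.00.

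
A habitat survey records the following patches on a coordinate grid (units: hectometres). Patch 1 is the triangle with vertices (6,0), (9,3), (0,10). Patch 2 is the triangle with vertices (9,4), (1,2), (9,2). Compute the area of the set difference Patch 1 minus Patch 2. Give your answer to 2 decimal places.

18.56

|Patch 1| = 24, |Patch 1∩Patch 2| = 5.4439.
|Patch 1 ∖ Patch 2| = |Patch 1| − |Patch 1∩Patch 2| = 24 − 5.4439 = 18.56.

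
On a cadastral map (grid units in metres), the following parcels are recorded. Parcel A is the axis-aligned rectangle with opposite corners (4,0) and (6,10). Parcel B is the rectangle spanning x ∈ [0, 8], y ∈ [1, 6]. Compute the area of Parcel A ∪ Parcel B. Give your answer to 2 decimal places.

50.00

By inclusion–exclusion:
Individual areas: |Parcel A| = 20, |Parcel B| = 40.
|Parcel A∩Parcel B|: x∈[4,6], y∈[1,6] → 2·5 = 10.
|Parcel A ∪ Parcel B| = 60 − 10 = 50.00.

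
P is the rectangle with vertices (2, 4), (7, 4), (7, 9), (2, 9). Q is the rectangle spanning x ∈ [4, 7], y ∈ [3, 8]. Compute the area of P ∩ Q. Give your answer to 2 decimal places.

12.00

|P∩Q|: x∈[4,7], y∈[4,8] → 3·4 = 12.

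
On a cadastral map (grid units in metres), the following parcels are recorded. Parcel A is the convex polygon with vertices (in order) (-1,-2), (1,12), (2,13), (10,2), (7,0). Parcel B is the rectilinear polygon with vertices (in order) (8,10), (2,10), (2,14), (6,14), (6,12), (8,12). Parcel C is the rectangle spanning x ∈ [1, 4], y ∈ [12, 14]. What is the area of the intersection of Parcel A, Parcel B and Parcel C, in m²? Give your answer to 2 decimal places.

0.36

The intersection is the polygon with vertices (2,13), (2.727,12), (2,12).
By the shoelace formula its area is 0.36.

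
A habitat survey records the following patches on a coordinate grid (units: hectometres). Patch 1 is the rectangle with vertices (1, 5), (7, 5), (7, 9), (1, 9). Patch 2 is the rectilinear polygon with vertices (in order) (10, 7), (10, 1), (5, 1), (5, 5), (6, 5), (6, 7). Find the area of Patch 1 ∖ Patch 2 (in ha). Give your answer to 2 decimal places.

|Patch 1| = 24, |Patch 1∩Patch 2| = 2.
|Patch 1 ∖ Patch 2| = |Patch 1| − |Patch 1∩Patch 2| = 24 − 2 = 22.00.

22.00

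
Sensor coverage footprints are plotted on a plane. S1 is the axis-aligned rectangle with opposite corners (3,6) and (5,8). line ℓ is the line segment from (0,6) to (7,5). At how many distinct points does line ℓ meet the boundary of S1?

0

The segment lies entirely outside S1 and never meets its boundary.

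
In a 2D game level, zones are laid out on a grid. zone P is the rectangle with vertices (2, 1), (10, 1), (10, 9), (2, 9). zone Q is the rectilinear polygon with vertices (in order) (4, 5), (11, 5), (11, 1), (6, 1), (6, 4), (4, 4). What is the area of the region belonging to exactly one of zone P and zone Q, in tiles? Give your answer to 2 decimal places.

|zone P| = 64, |zone Q| = 22, |zone P∩zone Q| = 18.
|zone P △ zone Q| = |zone P| + |zone Q| − 2·|zone P∩zone Q| = 64 + 22 − 36 = 50.00.

50.00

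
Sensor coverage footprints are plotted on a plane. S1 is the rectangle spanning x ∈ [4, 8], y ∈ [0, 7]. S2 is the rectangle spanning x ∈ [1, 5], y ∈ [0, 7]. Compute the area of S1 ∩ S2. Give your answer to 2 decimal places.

7.00

|S1∩S2|: x∈[4,5], y∈[0,7] → 1·7 = 7.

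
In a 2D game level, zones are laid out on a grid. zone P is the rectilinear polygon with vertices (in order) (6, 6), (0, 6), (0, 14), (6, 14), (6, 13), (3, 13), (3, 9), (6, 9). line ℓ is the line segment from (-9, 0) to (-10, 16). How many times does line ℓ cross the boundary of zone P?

0

The segment lies entirely outside zone P and never meets its boundary.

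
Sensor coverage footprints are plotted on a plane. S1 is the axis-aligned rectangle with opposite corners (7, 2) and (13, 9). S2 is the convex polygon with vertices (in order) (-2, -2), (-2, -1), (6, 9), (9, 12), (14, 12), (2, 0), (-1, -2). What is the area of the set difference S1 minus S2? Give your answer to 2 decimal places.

|S1| = 42, |S1∩S2| = 8.
|S1 ∖ S2| = |S1| − |S1∩S2| = 42 − 8 = 34.00.

34.00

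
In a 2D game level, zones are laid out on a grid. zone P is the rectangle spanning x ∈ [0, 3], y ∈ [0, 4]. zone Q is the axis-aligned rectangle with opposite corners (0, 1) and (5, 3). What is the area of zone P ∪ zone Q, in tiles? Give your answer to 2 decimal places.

By inclusion–exclusion:
Individual areas: |zone P| = 12, |zone Q| = 10.
|zone P∩zone Q|: x∈[0,3], y∈[1,3] → 3·2 = 6.
|zone P ∪ zone Q| = 22 − 6 = 16.00.

16.00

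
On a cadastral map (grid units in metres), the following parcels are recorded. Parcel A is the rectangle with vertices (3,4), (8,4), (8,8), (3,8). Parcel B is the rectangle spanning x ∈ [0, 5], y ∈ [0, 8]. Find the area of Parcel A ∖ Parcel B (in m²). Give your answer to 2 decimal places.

12.00

|Parcel A∩Parcel B|: x∈[3,5], y∈[4,8] → 2·4 = 8.
|Parcel A| = 20.
|Parcel A ∖ Parcel B| = |Parcel A| − |Parcel A∩Parcel B| = 20 − 8 = 12.00.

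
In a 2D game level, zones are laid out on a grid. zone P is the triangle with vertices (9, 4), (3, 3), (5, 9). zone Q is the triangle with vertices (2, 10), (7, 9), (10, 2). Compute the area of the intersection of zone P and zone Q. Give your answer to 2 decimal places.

The intersection is the polygon with vertices (8.143,3.857), (4.5,7.5), (5,9), (9,4).
By the shoelace formula its area is 6.07.

6.07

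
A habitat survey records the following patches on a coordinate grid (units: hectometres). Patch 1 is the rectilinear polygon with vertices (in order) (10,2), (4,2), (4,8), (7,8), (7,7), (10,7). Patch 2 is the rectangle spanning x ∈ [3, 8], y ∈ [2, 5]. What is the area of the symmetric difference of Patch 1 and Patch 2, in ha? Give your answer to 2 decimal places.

24.00

|Patch 1| = 33, |Patch 2| = 15, |Patch 1∩Patch 2| = 12.
|Patch 1 △ Patch 2| = |Patch 1| + |Patch 2| − 2·|Patch 1∩Patch 2| = 33 + 15 − 24 = 24.00.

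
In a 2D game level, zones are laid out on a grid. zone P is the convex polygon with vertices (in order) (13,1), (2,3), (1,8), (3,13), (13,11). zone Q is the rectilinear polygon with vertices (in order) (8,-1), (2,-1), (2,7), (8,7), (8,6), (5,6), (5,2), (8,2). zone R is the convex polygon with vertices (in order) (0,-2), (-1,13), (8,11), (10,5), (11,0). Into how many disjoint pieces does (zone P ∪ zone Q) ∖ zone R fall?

2

(zone P ∪ zone Q) ∖ zone R splits into 2 disjoint pieces (area 0.5682, area 41.3107).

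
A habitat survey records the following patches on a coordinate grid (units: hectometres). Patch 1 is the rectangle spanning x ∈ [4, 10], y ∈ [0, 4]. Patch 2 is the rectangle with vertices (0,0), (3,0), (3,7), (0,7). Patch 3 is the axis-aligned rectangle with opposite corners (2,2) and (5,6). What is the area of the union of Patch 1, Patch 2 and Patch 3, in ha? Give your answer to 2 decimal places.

51.00

By inclusion–exclusion:
Individual areas: |Patch 1| = 24, |Patch 2| = 21, |Patch 3| = 12.
|Patch 1∩Patch 2| = 0 (no overlap).
|Patch 1∩Patch 3|: x∈[4,5], y∈[2,4] → 1·2 = 2.
|Patch 2∩Patch 3|: x∈[2,3], y∈[2,6] → 1·4 = 4.
|Patch 1∩Patch 2∩Patch 3| = 0.
|Patch 1 ∪ Patch 2 ∪ Patch 3| = 57 − 6 + 0 = 51.00.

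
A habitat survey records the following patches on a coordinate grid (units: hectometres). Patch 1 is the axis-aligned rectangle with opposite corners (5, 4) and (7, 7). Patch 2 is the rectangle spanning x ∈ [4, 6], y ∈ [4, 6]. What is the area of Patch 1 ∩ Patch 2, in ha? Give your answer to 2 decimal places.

2.00

|Patch 1∩Patch 2|: x∈[5,6], y∈[4,6] → 1·2 = 2.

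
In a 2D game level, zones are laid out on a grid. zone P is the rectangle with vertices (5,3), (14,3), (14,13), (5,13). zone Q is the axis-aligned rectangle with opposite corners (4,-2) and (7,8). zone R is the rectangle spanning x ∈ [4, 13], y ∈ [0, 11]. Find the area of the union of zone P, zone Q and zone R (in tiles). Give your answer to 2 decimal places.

By inclusion–exclusion:
Individual areas: |zone P| = 90, |zone Q| = 30, |zone R| = 99.
|zone P∩zone Q|: x∈[5,7], y∈[3,8] → 2·5 = 10.
|zone P∩zone R|: x∈[5,13], y∈[3,11] → 8·8 = 64.
|zone Q∩zone R|: x∈[4,7], y∈[0,8] → 3·8 = 24.
|zone P∩zone Q∩zone R| = 10.
|zone P ∪ zone Q ∪ zone R| = 219 − 98 + 10 = 131.00.

131.00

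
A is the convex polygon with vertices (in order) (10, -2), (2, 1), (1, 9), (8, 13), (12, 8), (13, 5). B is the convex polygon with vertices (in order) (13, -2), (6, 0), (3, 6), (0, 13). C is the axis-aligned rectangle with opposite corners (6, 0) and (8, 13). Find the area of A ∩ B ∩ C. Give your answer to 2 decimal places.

The intersection is the polygon with vertices (8,3.769), (8,0), (6,0), (6,6.077).
By the shoelace formula its area is 9.85.

9.85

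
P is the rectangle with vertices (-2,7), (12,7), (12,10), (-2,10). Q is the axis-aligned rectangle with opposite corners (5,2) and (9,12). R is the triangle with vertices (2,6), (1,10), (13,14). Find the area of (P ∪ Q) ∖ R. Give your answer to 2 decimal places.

51.30

|P ∪ Q| = 70.
|(P ∪ Q) ∩ R| = 18.7027.
|(P ∪ Q) ∖ R| = 70 − 18.7027 = 51.30.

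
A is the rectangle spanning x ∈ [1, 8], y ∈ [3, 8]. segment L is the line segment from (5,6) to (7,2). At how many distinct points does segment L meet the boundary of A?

The segment meets the boundary at (6.5,3).

1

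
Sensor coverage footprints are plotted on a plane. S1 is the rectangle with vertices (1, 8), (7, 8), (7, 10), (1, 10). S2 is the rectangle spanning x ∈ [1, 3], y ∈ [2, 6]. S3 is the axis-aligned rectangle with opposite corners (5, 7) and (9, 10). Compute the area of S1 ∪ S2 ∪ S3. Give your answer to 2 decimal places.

28.00

By inclusion–exclusion:
Individual areas: |S1| = 12, |S2| = 8, |S3| = 12.
|S1∩S2| = 0 (no overlap).
|S1∩S3|: x∈[5,7], y∈[8,10] → 2·2 = 4.
|S2∩S3| = 0 (no overlap).
|S1∩S2∩S3| = 0.
|S1 ∪ S2 ∪ S3| = 32 − 4 + 0 = 28.00.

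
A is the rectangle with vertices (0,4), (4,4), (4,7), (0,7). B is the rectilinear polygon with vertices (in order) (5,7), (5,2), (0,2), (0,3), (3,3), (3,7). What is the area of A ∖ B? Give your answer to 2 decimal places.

9.00

|A| = 12, |A∩B| = 3.
|A ∖ B| = |A| − |A∩B| = 12 − 3 = 9.00.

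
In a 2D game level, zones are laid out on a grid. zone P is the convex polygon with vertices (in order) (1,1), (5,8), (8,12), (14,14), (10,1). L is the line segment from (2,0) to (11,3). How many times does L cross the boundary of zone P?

The segment meets the boundary at (10.571,2.857), (5,1).

2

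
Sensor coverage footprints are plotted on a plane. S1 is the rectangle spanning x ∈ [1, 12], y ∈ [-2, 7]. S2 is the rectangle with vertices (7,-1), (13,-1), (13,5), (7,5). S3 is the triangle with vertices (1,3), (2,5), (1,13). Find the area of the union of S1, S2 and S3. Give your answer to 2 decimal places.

By inclusion–exclusion:
Individual areas: |S1| = 99, |S2| = 36, |S3| = 5.
|S1∩S2|: x∈[7,12], y∈[-1,5] → 5·6 = 30.
|S1∩S3| = 2.75.
|S2∩S3| = 0.
|S1∩S2∩S3| = 0.
|S1 ∪ S2 ∪ S3| = 140 − 32.75 + 0 = 107.25.

107.25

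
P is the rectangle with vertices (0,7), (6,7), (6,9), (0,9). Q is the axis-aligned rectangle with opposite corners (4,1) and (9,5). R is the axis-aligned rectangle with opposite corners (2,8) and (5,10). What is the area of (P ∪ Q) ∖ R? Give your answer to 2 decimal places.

29.00

|P ∪ Q| = 32.
|(P ∪ Q) ∩ R| = 3.
|(P ∪ Q) ∖ R| = 32 − 3 = 29.00.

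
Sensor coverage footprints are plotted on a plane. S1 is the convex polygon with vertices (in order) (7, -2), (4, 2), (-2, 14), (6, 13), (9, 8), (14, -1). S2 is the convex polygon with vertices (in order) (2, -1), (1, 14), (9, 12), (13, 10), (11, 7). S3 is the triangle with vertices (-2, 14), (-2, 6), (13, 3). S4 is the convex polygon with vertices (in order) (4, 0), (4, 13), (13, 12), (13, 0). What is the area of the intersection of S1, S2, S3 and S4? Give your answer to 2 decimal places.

The intersection is the polygon with vertices (9.438,5.612), (7.694,4.061), (4,4.8), (4,9.6).
By the shoelace formula its area is 16.56.

16.56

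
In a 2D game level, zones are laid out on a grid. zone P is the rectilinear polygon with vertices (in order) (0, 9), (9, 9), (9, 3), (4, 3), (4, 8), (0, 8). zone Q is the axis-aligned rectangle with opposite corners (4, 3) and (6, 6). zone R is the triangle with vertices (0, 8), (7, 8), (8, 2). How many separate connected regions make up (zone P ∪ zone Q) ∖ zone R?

(zone P ∪ zone Q) ∖ zone R splits into 2 disjoint pieces (area 16.9167, area 2.6667).

2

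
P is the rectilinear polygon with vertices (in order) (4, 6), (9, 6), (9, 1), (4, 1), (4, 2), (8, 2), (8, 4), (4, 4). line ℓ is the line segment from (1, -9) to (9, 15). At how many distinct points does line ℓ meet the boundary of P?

The segment meets the boundary at (6,6), (5.333,4), (4.667,2), (4.333,1).

4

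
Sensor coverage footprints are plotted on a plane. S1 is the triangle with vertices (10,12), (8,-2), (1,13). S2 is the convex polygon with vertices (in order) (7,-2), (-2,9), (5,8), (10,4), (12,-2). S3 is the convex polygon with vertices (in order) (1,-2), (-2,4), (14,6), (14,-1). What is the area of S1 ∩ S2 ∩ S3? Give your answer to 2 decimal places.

The intersection is the polygon with vertices (4.803,4.85), (8.378,5.297), (8.974,4.821), (8.078,-1.456), (7.757,-1.48).
By the shoelace formula its area is 15.14.

15.14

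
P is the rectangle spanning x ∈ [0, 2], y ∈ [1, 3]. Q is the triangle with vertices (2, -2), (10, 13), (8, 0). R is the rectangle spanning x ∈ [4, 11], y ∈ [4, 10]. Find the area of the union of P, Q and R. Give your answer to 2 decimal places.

69.34

By inclusion–exclusion:
Individual areas: |P| = 4, |Q| = 37, |R| = 42.
|P∩Q| = 0.
|P∩R| = 0 (no overlap).
|Q∩R| = 13.6615.
|P∩Q∩R| = 0.
|P ∪ Q ∪ R| = 83 − 13.6615 + 0 = 69.34.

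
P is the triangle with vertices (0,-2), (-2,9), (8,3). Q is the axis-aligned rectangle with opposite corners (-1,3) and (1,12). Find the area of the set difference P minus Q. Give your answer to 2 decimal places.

39.42

|P| = 49, |P∩Q| = 9.5773.
|P ∖ Q| = |P| − |P∩Q| = 49 − 9.5773 = 39.42.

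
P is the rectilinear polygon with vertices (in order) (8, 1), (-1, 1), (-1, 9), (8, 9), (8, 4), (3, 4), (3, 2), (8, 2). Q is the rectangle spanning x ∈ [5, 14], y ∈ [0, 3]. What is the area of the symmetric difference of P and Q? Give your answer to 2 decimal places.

|P| = 62, |Q| = 27, |P∩Q| = 3.
|P △ Q| = |P| + |Q| − 2·|P∩Q| = 62 + 27 − 6 = 83.00.

83.00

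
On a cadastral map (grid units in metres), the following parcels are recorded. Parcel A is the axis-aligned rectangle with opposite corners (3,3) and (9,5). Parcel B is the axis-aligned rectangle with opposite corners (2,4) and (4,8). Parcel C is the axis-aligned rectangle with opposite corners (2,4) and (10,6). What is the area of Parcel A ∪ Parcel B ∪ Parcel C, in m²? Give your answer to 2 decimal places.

By inclusion–exclusion:
Individual areas: |Parcel A| = 12, |Parcel B| = 8, |Parcel C| = 16.
|Parcel A∩Parcel B|: x∈[3,4], y∈[4,5] → 1·1 = 1.
|Parcel A∩Parcel C|: x∈[3,9], y∈[4,5] → 6·1 = 6.
|Parcel B∩Parcel C|: x∈[2,4], y∈[4,6] → 2·2 = 4.
|Parcel A∩Parcel B∩Parcel C| = 1.
|Parcel A ∪ Parcel B ∪ Parcel C| = 36 − 11 + 1 = 26.00.

26.00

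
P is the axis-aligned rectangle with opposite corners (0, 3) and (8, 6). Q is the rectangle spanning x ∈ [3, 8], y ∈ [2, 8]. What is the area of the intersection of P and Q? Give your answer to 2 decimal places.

|P∩Q|: x∈[3,8], y∈[3,6] → 5·3 = 15.

15.00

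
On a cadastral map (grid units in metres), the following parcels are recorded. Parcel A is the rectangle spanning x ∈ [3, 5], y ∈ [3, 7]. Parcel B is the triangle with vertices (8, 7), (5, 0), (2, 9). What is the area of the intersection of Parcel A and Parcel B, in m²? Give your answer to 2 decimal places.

6.50

The intersection is the polygon with vertices (3,7), (5,7), (5,3), (4,3), (3,6).
By the shoelace formula its area is 6.50.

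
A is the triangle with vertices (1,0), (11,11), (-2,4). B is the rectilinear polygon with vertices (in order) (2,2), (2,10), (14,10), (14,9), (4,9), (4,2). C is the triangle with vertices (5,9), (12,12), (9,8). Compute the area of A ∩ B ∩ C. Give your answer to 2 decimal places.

1.42

The intersection is the polygon with vertices (7.286,9), (9.143,10), (10.091,10), (9.182,9).
By the shoelace formula its area is 1.42.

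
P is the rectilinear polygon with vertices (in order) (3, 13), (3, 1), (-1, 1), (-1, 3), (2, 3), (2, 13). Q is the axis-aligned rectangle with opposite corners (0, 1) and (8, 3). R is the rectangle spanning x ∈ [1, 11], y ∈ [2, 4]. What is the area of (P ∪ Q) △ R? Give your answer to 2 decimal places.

32.00

|P ∪ Q| = 28.
|(P ∪ Q) ∩ R| = 8.
|(P ∪ Q) △ R| = 28 + 20 − 16 = 32.00.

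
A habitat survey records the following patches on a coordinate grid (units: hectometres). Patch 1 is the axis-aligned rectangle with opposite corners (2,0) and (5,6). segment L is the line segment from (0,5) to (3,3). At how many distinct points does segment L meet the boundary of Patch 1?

1

The segment meets the boundary at (2,3.667).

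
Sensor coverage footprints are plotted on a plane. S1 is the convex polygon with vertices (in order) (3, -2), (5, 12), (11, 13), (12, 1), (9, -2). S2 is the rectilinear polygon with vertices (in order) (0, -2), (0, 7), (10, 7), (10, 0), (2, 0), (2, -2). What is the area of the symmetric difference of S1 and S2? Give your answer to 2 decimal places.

92.50

|S1| = 105.5, |S2| = 74, |S1∩S2| = 43.5.
|S1 △ S2| = |S1| + |S2| − 2·|S1∩S2| = 105.5 + 74 − 87 = 92.50.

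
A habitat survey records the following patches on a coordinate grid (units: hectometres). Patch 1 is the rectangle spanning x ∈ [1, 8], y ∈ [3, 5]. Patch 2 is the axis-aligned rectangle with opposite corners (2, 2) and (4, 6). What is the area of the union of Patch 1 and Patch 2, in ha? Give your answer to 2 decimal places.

By inclusion–exclusion:
Individual areas: |Patch 1| = 14, |Patch 2| = 8.
|Patch 1∩Patch 2|: x∈[2,4], y∈[3,5] → 2·2 = 4.
|Patch 1 ∪ Patch 2| = 22 − 4 = 18.00.

18.00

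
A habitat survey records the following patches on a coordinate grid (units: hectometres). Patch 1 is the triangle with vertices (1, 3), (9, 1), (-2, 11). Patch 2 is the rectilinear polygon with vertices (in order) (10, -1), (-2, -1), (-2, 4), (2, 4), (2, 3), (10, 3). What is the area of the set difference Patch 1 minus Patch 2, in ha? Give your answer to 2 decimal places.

22.01

|Patch 1| = 29, |Patch 1∩Patch 2| = 6.9875.
|Patch 1 ∖ Patch 2| = |Patch 1| − |Patch 1∩Patch 2| = 29 − 6.9875 = 22.01.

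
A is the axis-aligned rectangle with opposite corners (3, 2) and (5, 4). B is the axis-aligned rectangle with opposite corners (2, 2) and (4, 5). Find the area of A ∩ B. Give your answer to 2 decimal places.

|A∩B|: x∈[3,4], y∈[2,4] → 1·2 = 2.

2.00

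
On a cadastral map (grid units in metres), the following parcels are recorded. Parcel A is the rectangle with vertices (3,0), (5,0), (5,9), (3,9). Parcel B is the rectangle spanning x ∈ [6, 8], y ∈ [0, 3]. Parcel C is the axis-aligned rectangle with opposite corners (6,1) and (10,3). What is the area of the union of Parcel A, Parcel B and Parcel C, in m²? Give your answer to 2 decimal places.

28.00

By inclusion–exclusion:
Individual areas: |Parcel A| = 18, |Parcel B| = 6, |Parcel C| = 8.
|Parcel A∩Parcel B| = 0 (no overlap).
|Parcel A∩Parcel C| = 0 (no overlap).
|Parcel B∩Parcel C|: x∈[6,8], y∈[1,3] → 2·2 = 4.
|Parcel A∩Parcel B∩Parcel C| = 0.
|Parcel A ∪ Parcel B ∪ Parcel C| = 32 − 4 + 0 = 28.00.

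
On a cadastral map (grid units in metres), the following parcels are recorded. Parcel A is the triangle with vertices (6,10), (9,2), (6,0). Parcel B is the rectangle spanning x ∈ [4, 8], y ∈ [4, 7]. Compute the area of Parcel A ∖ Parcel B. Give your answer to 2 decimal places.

|Parcel A| = 15, |Parcel A∩Parcel B| = 4.9792.
|Parcel A ∖ Parcel B| = |Parcel A| − |Parcel A∩Parcel B| = 15 − 4.9792 = 10.02.

10.02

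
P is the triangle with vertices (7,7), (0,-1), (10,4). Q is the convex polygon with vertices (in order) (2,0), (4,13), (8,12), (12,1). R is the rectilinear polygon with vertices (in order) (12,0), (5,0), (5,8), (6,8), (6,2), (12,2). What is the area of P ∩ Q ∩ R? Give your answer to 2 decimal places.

3.54

The intersection is the polygon with vertices (5,1.5), (5,4.714), (6,5.857), (6,2).
By the shoelace formula its area is 3.54.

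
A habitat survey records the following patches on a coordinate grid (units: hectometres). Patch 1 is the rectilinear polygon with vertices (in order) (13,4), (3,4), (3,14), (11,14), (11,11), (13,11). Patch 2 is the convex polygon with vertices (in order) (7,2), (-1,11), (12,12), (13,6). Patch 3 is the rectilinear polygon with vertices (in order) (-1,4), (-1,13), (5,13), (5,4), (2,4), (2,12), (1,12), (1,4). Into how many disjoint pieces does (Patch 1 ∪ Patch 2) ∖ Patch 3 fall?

(Patch 1 ∪ Patch 2) ∖ Patch 3 splits into 2 disjoint pieces (area 81.8226, area 3.0048).

2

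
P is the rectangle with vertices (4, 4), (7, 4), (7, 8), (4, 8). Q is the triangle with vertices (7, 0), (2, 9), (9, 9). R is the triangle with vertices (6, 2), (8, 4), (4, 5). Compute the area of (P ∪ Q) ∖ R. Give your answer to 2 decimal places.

27.11

|P ∪ Q| = 32.0444.
|(P ∪ Q) ∩ R| = 4.935.
|(P ∪ Q) ∖ R| = 32.0444 − 4.935 = 27.11.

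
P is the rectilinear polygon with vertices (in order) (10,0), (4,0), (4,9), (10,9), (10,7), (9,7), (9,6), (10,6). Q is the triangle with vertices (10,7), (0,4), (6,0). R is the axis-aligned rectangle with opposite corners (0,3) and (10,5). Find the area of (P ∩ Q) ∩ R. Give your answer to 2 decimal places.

8.57

The region (P ∩ Q) ∩ R is the polygon with vertices (7.714,3), (4,3), (4,5), (8.857,5).
By the shoelace formula its area is 8.57.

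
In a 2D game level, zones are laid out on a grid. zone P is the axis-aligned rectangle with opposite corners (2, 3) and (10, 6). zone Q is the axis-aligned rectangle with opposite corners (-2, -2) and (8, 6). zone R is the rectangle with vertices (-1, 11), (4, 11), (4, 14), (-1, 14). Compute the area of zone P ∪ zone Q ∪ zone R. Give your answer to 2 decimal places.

By inclusion–exclusion:
Individual areas: |zone P| = 24, |zone Q| = 80, |zone R| = 15.
|zone P∩zone Q|: x∈[2,8], y∈[3,6] → 6·3 = 18.
|zone P∩zone R| = 0 (no overlap).
|zone Q∩zone R| = 0 (no overlap).
|zone P∩zone Q∩zone R| = 0.
|zone P ∪ zone Q ∪ zone R| = 119 − 18 + 0 = 101.00.

101.00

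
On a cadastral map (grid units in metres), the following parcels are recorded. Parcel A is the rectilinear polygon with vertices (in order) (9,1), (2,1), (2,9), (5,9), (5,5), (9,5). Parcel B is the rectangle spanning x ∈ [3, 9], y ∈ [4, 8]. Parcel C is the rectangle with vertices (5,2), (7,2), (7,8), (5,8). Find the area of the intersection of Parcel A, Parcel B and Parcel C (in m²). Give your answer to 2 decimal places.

2.00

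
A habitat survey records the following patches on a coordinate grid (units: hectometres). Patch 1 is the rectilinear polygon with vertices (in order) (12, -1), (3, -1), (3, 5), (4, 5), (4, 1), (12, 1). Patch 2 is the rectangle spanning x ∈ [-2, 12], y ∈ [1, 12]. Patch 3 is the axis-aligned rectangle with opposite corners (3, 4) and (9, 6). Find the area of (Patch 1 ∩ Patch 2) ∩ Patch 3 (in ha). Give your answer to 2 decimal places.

The region (Patch 1 ∩ Patch 2) ∩ Patch 3 is the polygon with vertices (4,5), (4,4), (3,4), (3,5).
By the shoelace formula its area is 1.00.

1.00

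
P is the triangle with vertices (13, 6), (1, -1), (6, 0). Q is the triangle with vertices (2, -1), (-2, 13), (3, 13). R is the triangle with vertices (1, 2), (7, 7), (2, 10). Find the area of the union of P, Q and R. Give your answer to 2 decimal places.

60.80

By inclusion–exclusion:
Individual areas: |P| = 11.5, |Q| = 35, |R| = 21.5.
|P∩Q| = 0.0475.
|P∩R| = 0.
|Q∩R| = 7.1512.
|P∩Q∩R| = 0.
|P ∪ Q ∪ R| = 68 − 7.1987 + 0 = 60.80.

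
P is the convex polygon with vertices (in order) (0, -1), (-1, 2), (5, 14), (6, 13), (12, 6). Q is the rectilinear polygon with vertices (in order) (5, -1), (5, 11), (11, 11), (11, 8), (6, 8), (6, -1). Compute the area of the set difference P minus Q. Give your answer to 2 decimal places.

|P| = 88, |P∩Q| = 17.7917.
|P ∖ Q| = |P| − |P∩Q| = 88 − 17.7917 = 70.21.

70.21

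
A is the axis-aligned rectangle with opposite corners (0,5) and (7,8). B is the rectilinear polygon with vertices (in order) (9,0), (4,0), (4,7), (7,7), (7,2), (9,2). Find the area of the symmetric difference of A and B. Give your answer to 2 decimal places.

|A| = 21, |B| = 25, |A∩B| = 6.
|A △ B| = |A| + |B| − 2·|A∩B| = 21 + 25 − 12 = 34.00.

34.00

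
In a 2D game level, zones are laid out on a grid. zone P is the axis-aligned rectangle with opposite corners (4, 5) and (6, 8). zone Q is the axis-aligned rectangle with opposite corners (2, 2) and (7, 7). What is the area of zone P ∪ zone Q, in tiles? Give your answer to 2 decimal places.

27.00

By inclusion–exclusion:
Individual areas: |zone P| = 6, |zone Q| = 25.
|zone P∩zone Q|: x∈[4,6], y∈[5,7] → 2·2 = 4.
|zone P ∪ zone Q| = 31 − 4 = 27.00.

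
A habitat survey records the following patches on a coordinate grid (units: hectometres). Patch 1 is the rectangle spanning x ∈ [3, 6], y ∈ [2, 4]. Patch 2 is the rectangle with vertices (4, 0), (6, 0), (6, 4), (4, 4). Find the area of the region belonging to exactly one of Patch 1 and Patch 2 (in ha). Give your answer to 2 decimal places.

6.00

|Patch 1∩Patch 2|: x∈[4,6], y∈[2,4] → 2·2 = 4.
|Patch 1 △ Patch 2| = |Patch 1| + |Patch 2| − 2·|Patch 1∩Patch 2| = 6 + 8 − 8 = 6.00.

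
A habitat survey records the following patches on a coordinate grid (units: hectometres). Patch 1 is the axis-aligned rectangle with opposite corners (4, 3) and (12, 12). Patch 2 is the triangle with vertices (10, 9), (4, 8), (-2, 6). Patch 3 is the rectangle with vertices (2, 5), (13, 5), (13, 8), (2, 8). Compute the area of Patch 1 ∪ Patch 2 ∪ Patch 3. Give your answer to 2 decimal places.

81.67

By inclusion–exclusion:
Individual areas: |Patch 1| = 72, |Patch 2| = 3, |Patch 3| = 33.
|Patch 1∩Patch 2| = 1.5.
|Patch 1∩Patch 3|: x∈[4,12], y∈[5,8] → 8·3 = 24.
|Patch 2∩Patch 3| = 1.3333.
|Patch 1∩Patch 2∩Patch 3| = 0.5.
|Patch 1 ∪ Patch 2 ∪ Patch 3| = 108 − 26.8333 + 0.5 = 81.67.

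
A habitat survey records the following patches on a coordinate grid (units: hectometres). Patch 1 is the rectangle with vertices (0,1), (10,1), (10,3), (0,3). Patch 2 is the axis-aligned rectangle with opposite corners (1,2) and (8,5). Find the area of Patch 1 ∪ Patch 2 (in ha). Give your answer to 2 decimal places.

By inclusion–exclusion:
Individual areas: |Patch 1| = 20, |Patch 2| = 21.
|Patch 1∩Patch 2|: x∈[1,8], y∈[2,3] → 7·1 = 7.
|Patch 1 ∪ Patch 2| = 41 − 7 = 34.00.

34.00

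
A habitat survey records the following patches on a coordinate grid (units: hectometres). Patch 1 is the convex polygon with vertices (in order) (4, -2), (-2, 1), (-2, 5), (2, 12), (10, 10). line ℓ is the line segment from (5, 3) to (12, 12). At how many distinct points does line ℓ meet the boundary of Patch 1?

1

The segment meets the boundary at (9.2,8.4).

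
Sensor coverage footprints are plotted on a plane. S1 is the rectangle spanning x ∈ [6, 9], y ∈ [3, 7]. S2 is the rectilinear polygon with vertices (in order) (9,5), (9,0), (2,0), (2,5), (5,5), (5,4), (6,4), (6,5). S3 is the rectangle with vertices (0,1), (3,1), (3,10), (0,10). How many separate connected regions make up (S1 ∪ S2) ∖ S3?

1

(S1 ∪ S2) ∖ S3 is a single connected region.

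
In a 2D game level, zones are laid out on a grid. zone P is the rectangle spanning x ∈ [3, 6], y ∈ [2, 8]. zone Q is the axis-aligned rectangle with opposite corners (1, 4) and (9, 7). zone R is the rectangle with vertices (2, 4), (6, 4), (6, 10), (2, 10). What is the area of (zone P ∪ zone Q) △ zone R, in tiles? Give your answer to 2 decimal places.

27.00

|zone P ∪ zone Q| = 33.
|(zone P ∪ zone Q) ∩ zone R| = 15.
|(zone P ∪ zone Q) △ zone R| = 33 + 24 − 30 = 27.00.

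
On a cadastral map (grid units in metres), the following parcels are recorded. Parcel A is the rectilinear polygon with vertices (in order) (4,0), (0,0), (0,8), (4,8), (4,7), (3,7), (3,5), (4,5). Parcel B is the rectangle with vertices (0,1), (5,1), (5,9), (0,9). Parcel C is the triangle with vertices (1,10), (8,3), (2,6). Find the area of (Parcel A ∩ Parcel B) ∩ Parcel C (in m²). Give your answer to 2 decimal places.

3.25

|Parcel A ∩ Parcel B| = 26.
|(Parcel A ∩ Parcel B) ∩ Parcel C| = 3.25.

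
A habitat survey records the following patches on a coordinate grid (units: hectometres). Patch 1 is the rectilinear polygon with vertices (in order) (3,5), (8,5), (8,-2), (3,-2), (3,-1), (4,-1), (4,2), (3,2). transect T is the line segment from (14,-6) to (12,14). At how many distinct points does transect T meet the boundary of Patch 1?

0

The segment lies entirely outside Patch 1 and never meets its boundary.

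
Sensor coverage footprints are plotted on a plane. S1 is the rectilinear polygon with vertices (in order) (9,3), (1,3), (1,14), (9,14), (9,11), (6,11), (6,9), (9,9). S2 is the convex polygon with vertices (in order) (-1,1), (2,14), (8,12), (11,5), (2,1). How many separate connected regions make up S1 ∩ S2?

1

S1 ∩ S2 is a single connected region.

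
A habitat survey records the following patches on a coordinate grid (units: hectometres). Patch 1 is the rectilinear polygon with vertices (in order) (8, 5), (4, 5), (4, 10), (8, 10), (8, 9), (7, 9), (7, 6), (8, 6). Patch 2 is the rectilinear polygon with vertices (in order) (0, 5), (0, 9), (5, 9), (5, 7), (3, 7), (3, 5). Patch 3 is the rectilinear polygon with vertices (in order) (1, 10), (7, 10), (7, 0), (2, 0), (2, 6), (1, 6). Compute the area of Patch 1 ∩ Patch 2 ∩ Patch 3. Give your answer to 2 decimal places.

The intersection is the polygon with vertices (5,9), (5,7), (4,7), (4,9).
By the shoelace formula its area is 2.00.

2.00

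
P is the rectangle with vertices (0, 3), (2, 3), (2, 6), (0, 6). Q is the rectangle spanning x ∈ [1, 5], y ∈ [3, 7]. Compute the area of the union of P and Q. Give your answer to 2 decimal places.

By inclusion–exclusion:
Individual areas: |P| = 6, |Q| = 16.
|P∩Q|: x∈[1,2], y∈[3,6] → 1·3 = 3.
|P ∪ Q| = 22 − 3 = 19.00.

19.00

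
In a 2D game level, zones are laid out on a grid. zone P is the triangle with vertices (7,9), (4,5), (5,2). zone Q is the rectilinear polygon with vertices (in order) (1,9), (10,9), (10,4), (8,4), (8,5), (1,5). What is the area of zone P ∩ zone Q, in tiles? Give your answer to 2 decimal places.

The intersection is the polygon with vertices (7,9), (5.857,5), (4,5).
By the shoelace formula its area is 3.71.

3.71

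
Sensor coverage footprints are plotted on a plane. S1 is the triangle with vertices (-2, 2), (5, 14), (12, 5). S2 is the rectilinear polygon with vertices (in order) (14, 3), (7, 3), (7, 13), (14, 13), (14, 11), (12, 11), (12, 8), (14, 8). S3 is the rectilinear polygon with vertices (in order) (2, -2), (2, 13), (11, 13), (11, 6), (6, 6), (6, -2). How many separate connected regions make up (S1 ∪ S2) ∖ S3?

(S1 ∪ S2) ∖ S3 splits into 3 disjoint pieces (area 0.6806, area 38.1786, area 12).

3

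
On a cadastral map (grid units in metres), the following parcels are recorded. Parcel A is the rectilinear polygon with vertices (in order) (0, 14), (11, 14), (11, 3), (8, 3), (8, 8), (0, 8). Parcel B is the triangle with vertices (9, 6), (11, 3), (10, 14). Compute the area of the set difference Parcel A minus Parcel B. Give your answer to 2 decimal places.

71.50

|Parcel A| = 81, |Parcel A∩Parcel B| = 9.5.
|Parcel A ∖ Parcel B| = |Parcel A| − |Parcel A∩Parcel B| = 81 − 9.5 = 71.50.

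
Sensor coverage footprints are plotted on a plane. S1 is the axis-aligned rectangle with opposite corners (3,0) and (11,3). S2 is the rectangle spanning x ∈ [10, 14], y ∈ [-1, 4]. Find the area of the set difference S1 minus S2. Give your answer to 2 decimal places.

|S1∩S2|: x∈[10,11], y∈[0,3] → 1·3 = 3.
|S1| = 24.
|S1 ∖ S2| = |S1| − |S1∩S2| = 24 − 3 = 21.00.

21.00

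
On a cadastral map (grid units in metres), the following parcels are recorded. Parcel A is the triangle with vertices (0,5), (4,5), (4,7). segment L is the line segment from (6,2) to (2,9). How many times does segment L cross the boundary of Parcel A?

The segment meets the boundary at (3.333,6.667), (4,5.5).

2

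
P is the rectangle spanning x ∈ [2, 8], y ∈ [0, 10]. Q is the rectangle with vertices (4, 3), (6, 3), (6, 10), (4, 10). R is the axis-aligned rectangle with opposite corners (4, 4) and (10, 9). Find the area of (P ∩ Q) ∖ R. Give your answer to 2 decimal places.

|P ∩ Q| = 14.
|(P ∩ Q) ∩ R| = 10.
|(P ∩ Q) ∖ R| = 14 − 10 = 4.00.

4.00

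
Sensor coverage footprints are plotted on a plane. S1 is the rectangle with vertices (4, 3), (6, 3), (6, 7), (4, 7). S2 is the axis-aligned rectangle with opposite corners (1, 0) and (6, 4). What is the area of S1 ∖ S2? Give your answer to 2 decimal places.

|S1∩S2|: x∈[4,6], y∈[3,4] → 2·1 = 2.
|S1| = 8.
|S1 ∖ S2| = |S1| − |S1∩S2| = 8 − 2 = 6.00.

6.00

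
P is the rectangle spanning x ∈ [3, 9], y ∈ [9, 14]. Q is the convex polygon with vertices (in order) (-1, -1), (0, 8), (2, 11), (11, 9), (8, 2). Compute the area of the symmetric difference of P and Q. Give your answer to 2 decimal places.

|P| = 30, |Q| = 91.5, |P∩Q| = 6.6667.
|P △ Q| = |P| + |Q| − 2·|P∩Q| = 30 + 91.5 − 13.3333 = 108.17.

108.17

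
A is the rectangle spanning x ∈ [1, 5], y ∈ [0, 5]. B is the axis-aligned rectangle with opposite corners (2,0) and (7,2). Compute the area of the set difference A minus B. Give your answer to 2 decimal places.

|A∩B|: x∈[2,5], y∈[0,2] → 3·2 = 6.
|A| = 20.
|A ∖ B| = |A| − |A∩B| = 20 − 6 = 14.00.

14.00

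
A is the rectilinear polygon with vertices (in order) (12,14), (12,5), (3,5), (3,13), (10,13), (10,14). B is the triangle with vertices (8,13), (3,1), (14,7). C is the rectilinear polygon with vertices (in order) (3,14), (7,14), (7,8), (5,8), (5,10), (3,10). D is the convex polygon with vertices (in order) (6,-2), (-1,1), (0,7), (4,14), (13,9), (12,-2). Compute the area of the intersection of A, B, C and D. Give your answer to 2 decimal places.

The intersection is the polygon with vertices (7,8), (5.917,8), (7,10.6).
By the shoelace formula its area is 1.41.

1.41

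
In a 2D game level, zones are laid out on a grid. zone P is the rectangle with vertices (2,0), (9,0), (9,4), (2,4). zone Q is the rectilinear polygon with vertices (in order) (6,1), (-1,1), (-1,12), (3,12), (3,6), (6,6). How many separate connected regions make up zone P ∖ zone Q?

zone P ∖ zone Q is a single connected region.

1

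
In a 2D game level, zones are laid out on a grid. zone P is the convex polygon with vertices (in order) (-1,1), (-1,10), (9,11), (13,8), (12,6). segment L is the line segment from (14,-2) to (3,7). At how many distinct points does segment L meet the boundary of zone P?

1

The segment meets the boundary at (6.709,3.965).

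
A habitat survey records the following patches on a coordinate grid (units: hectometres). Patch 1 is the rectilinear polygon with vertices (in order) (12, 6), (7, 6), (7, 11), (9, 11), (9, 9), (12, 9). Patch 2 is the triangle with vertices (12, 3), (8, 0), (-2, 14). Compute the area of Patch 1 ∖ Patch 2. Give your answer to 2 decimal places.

18.45

|Patch 1| = 19, |Patch 1∩Patch 2| = 0.5487.
|Patch 1 ∖ Patch 2| = |Patch 1| − |Patch 1∩Patch 2| = 19 − 0.5487 = 18.45.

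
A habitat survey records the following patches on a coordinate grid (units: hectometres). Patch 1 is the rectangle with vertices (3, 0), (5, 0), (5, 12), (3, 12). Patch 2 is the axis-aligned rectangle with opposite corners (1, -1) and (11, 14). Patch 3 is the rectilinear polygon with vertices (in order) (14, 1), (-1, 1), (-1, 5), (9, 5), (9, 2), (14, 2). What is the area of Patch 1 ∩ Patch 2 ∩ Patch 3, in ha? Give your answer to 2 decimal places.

8.00

The intersection is the polygon with vertices (3,5), (5,5), (5,1), (3,1).
By the shoelace formula its area is 8.00.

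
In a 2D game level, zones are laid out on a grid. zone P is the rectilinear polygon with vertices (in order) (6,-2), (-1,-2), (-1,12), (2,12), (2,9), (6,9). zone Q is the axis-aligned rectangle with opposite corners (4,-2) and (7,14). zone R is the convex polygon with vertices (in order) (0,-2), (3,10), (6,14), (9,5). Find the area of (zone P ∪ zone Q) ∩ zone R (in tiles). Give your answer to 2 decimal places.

The region (zone P ∪ zone Q) ∩ zone R is the polygon with vertices (4,9), (4,11.333), (6,14), (7,11), (7,3.444), (0,-2), (2.75,9).
By the shoelace formula its area is 53.65.

53.65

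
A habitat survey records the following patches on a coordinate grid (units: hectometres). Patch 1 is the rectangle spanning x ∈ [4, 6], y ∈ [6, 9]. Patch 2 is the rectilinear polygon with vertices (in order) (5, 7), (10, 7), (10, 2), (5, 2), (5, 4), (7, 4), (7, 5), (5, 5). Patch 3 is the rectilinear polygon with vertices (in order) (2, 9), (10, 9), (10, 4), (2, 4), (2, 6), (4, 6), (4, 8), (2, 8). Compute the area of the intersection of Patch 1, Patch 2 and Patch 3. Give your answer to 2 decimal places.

The intersection is the polygon with vertices (5,6), (5,7), (6,7), (6,6).
By the shoelace formula its area is 1.00.

1.00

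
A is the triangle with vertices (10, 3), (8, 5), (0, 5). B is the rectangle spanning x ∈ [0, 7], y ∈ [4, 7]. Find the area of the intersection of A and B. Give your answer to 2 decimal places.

4.50

The intersection is the polygon with vertices (7,5), (7,4), (5,4), (0,5).
By the shoelace formula its area is 4.50.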